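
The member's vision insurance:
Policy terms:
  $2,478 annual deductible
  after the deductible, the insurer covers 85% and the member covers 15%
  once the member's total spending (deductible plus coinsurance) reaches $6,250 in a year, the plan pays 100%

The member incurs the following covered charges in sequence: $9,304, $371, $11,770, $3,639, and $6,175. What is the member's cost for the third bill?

$1,765.50

Bill 1, $9,304: deductible takes $2,478, $6,826 remains; 15% of $6,826 = $1,023.90. Member pays $3,501.90; OOP now $3,501.90.
Bill 2, $371: deductible met; 15% of $371 = $55.65. Cost to member: $55.65. OOP to date $3,557.55.
Bill 3, $11,770: deductible met; 15% of $11,770 = $1,765.50. Cost to member: $1,765.50. OOP to date $5,323.05.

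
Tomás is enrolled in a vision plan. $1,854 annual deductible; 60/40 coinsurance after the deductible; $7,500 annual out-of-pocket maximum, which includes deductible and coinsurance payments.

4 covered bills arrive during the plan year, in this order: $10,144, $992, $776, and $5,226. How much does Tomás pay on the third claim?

Bill 1, $10,144: $1,854 to deductible, leaving $8,290; coinsurance $8,290 × 40% = $3,316. Cost to member: $5,170. OOP to date $5,170.
Bill 2, $992: deductible met; 40% of $992 = $396.80. Member owes $396.80 (running OOP $5,566.80).
Bill 3, $776: deductible already satisfied, so member's share is 40% × $776 = $310.40. Member owes $310.40 (running OOP $5,877.20).

$310.40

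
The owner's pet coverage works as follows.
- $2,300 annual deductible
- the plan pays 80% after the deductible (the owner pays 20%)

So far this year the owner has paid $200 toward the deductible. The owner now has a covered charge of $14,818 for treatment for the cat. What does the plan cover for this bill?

Deductible still to meet: $2,300 − $200 = $2,100.
After the $2,100 deductible portion, $14,818 − $2,100 = $12,718 is subject to coinsurance.
Owner's 20% share of $12,718 is $2,543.60.
Owner responsibility: $2,100 + $2,543.60 = $4,643.60.
The plan picks up $14,818 − $4,643.60 = $10,174.40.

$10,174.40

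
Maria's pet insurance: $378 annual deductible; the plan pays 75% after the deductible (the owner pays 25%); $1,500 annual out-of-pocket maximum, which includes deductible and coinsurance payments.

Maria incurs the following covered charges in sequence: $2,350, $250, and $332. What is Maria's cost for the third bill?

$83

Claim 1 — $2,350: deductible takes $378, $1,972 remains; 25% of $1,972 = $493. Cost to owner: $871. OOP to date $871.
Claim 2 — $250: deductible met; 25% of $250 = $62.50. Owner owes $62.50 (running OOP $933.50).
Claim 3 — $332: 25% coinsurance on $332 = $83. Owner owes $83 (running OOP $1,016.50).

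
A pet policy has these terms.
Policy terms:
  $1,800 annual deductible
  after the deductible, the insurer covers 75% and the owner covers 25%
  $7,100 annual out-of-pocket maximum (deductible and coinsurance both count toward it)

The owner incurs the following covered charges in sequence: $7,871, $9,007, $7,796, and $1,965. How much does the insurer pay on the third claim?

#1 ($7,871): $1,800 finishes the deductible; $6,071 goes to coinsurance; coinsurance $6,071 × 25% = $1,517.75. Owner owes $3,317.75 (running OOP $3,317.75). Plan pays $7,871 − $3,317.75 = $4,553.25.
#2 ($9,007): deductible met; 25% of $9,007 = $2,251.75. Owner pays $2,251.75; OOP now $5,569.50. Insurer: $9,007 − $2,251.75 = $6,755.25.
#3 ($7,796): 25% coinsurance on $7,796 = $1,949. OOP would hit $7,518.50 > $7,100, so the cap limits the owner to $7,100 − $5,569.50 = $1,530.50. Insurer: $7,796 − $1,530.50 = $6,265.50.

$6,265.50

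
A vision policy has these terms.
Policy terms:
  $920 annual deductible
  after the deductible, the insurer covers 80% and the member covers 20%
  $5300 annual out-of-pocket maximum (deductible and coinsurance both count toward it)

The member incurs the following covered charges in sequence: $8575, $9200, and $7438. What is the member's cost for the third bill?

#1 ($8575): deductible takes $920, $7655 remains; coinsurance $7655 × 20% = $1531. Member pays $2451; OOP now $2451.
#2 ($9200): deductible already satisfied, so member's share is 20% × $9200 = $1840. Cost to member: $1840. OOP to date $4291.
#3 ($7438): deductible met; 20% of $7438 = $1487.60. That would push OOP to $5778.60, over the $5300 cap, so member pays $5300 − $4291 = $1009.

$1009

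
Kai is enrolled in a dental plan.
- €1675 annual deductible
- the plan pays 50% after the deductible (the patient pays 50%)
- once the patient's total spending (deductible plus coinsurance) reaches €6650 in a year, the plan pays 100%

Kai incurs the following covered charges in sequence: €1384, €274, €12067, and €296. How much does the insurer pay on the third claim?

Claim 1 (€1384): all of it applies to the deductible. Patient pays €1384; OOP now €1384. Insurer: €1384 − €1384 = €0.
Claim 2 (€274): entire amount goes to the deductible. Patient pays €274; OOP now €1658. Plan pays €274 − €274 = €0.
Claim 3 (€12067): €17 finishes the deductible; €12050 goes to coinsurance; 50% of €12050 = €6025. Claim cost before the cap: €17 + €6025 = €6042. That would push OOP to €7700, over the €6650 cap, so patient pays €6650 − €1658 = €4992. Insurer: €12067 − €4992 = €7075.

€7075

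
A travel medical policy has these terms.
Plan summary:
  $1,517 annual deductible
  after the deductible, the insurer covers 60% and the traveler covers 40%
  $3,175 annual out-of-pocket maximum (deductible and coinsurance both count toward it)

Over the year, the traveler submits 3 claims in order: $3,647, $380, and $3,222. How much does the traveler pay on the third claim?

$654

Bill 1, $3,647: $1,517 to deductible, leaving $2,130; 40% of $2,130 = $852. Cost to traveler: $2,369. OOP to date $2,369.
Bill 2, $380: 40% coinsurance on $380 = $152. Traveler owes $152 (running OOP $2,521).
Bill 3, $3,222: deductible already satisfied, so traveler's share is 40% × $3,222 = $1,288.80. OOP would hit $3,809.80 > $3,175, so the cap limits the traveler to $3,175 − $2,521 = $654.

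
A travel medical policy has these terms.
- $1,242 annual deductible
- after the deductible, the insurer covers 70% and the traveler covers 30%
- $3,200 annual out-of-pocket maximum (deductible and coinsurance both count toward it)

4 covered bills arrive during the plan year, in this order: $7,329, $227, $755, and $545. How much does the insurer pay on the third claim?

#1 ($7,329): $1,242 to deductible, leaving $6,087; 30% of $6,087 = $1,826.10. Cost to traveler: $3,068.10. OOP to date $3,068.10. Plan pays $7,329 − $3,068.10 = $4,260.90.
#2 ($227): 30% coinsurance on $227 = $68.10. Traveler owes $68.10 (running OOP $3,136.20). Plan pays $227 − $68.10 = $158.90.
#3 ($755): deductible already satisfied, so traveler's share is 30% × $755 = $226.50. That would push OOP to $3,362.70, over the $3,200 cap, so traveler pays $3,200 − $3,136.20 = $63.80. Insurer: $755 − $63.80 = $691.20.

$691.20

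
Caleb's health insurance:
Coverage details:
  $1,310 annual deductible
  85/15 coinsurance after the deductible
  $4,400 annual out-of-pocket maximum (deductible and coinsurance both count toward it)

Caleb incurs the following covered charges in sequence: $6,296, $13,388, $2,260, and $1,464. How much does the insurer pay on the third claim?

Claim 1 ($6,296): deductible takes $1,310, $4,986 remains; coinsurance $4,986 × 15% = $747.90. Cost to patient: $2,057.90. OOP to date $2,057.90. Insurer: $6,296 − $2,057.90 = $4,238.10.
Claim 2 ($13,388): 15% coinsurance on $13,388 = $2,008.20. Cost to patient: $2,008.20. OOP to date $4,066.10. Plan pays $13,388 − $2,008.20 = $11,379.80.
Claim 3 ($2,260): deductible already satisfied, so patient's share is 15% × $2,260 = $339. Adding that to $4,066.10 gives $4,405.10, past the $4,400 cap; patient pays only $4,400 − $4,066.10 = $333.90. Insurer: $2,260 − $333.90 = $1,926.10.

$1,926.10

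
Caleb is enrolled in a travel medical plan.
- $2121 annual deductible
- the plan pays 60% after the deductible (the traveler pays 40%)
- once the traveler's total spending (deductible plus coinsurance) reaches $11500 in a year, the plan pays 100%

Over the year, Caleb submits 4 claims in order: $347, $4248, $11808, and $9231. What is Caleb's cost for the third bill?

$4723.20

#1 ($347): all of it applies to the deductible. Traveler owes $347 (running OOP $347).
#2 ($4248): $1774 to deductible, leaving $2474; traveler's 40% is $989.60. Traveler pays $2763.60; OOP now $3110.60.
#3 ($11808): 40% coinsurance on $11808 = $4723.20. Traveler pays $4723.20; OOP now $7833.80.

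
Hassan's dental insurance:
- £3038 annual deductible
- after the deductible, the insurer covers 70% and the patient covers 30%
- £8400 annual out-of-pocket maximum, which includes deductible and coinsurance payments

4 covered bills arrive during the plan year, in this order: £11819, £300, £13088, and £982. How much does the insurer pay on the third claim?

Claim 1 — £11819: £3038 finishes the deductible; £8781 goes to coinsurance; coinsurance £8781 × 30% = £2634.30. Cost to patient: £5672.30. OOP to date £5672.30. Insurer: £11819 − £5672.30 = £6146.70.
Claim 2 — £300: 30% coinsurance on £300 = £90. Patient owes £90 (running OOP £5762.30). Insurer: £300 − £90 = £210.
Claim 3 — £13088: 30% coinsurance on £13088 = £3926.40. That would push OOP to £9688.70, over the £8400 cap, so patient pays £8400 − £5762.30 = £2637.70. Insurer: £13088 − £2637.70 = £10450.30.

£10450.30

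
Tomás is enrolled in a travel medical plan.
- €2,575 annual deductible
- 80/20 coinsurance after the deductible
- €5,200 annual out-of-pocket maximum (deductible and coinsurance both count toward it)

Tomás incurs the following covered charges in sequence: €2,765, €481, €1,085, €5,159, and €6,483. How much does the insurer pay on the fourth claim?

Claim 1 — €2,765: €2,575 to deductible, leaving €190; traveler's 20% is €38. Cost to traveler: €2,613. OOP to date €2,613. Plan pays €2,765 − €2,613 = €152.
Claim 2 — €481: deductible met; 20% of €481 = €96.20. Cost to traveler: €96.20. OOP to date €2,709.20. Insurer: €481 − €96.20 = €384.80.
Claim 3 — €1,085: deductible met; 20% of €1,085 = €217. Cost to traveler: €217. OOP to date €2,926.20. Plan pays €1,085 − €217 = €868.
Claim 4 — €5,159: deductible already satisfied, so traveler's share is 20% × €5,159 = €1,031.80. Traveler owes €1,031.80 (running OOP €3,958). Plan pays €5,159 − €1,031.80 = €4,127.20.

€4,127.20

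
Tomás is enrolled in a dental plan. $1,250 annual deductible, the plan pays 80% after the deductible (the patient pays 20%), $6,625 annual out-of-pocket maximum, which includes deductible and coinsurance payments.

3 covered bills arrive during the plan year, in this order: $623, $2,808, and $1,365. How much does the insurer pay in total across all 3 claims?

$2,836.80

Claim 1 — $623: entire amount goes to the deductible. Patient pays $623; OOP now $623. Plan pays $623 − $623 = $0.
Claim 2 — $2,808: deductible takes $627, $2,181 remains; coinsurance $2,181 × 20% = $436.20. Patient owes $1,063.20 (running OOP $1,686.20). Insurer: $2,808 − $1,063.20 = $1,744.80.
Claim 3 — $1,365: 20% coinsurance on $1,365 = $273. Cost to patient: $273. OOP to date $1,959.20. Plan pays $1,365 − $273 = $1,092.
Insurer total: $0 + $1,744.80 + $1,092 = $2,836.80.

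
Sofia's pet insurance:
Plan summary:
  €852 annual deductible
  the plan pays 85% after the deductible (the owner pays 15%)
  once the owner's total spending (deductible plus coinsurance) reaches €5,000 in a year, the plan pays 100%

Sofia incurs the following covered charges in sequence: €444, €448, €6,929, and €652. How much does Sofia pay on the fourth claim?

€97.80

Bill 1, €444: entire amount goes to the deductible. Cost to owner: €444. OOP to date €444.
Bill 2, €448: deductible takes €408, €40 remains; owner's 15% is €6. Cost to owner: €414. OOP to date €858.
Bill 3, €6,929: deductible already satisfied, so owner's share is 15% × €6,929 = €1,039.35. Cost to owner: €1,039.35. OOP to date €1,897.35.
Bill 4, €652: deductible already satisfied, so owner's share is 15% × €652 = €97.80. Owner owes €97.80 (running OOP €1,995.15).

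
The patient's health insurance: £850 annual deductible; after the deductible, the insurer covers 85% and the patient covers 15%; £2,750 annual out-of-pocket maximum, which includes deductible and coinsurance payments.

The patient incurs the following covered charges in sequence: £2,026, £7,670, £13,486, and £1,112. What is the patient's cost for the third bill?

Bill 1, £2,026: £850 to deductible, leaving £1,176; patient's 15% is £176.40. Cost to patient: £1,026.40. OOP to date £1,026.40.
Bill 2, £7,670: deductible met; 15% of £7,670 = £1,150.50. Patient pays £1,150.50; OOP now £2,176.90.
Bill 3, £13,486: deductible already satisfied, so patient's share is 15% × £13,486 = £2,022.90. That would push OOP to £4,199.80, over the £2,750 cap, so patient pays £2,750 − £2,176.90 = £573.10.

£573.10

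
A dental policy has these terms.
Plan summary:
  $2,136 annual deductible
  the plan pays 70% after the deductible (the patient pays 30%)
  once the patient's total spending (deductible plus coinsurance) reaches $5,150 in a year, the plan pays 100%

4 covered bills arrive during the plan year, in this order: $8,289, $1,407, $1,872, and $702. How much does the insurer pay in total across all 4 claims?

Bill 1, $8,289: deductible takes $2,136, $6,153 remains; 30% of $6,153 = $1,845.90. Patient owes $3,981.90 (running OOP $3,981.90). Plan pays $8,289 − $3,981.90 = $4,307.10.
Bill 2, $1,407: deductible already satisfied, so patient's share is 30% × $1,407 = $422.10. Patient pays $422.10; OOP now $4,404. Insurer: $1,407 − $422.10 = $984.90.
Bill 3, $1,872: 30% coinsurance on $1,872 = $561.60. Patient pays $561.60; OOP now $4,965.60. Plan pays $1,872 − $561.60 = $1,310.40.
Bill 4, $702: deductible already satisfied, so patient's share is 30% × $702 = $210.60. Adding that to $4,965.60 gives $5,176.20, past the $5,150 cap; patient pays only $5,150 − $4,965.60 = $184.40. Insurer: $702 − $184.40 = $517.60.
Insurer total = bills − patient's total = $12,270 − $5,150 = $7,120.

$7,120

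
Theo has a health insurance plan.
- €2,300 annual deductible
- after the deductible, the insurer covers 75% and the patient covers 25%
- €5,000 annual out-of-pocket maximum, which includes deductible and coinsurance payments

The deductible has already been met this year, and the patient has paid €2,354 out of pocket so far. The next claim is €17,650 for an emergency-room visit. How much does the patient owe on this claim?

With the deductible met, the entire €17,650 is subject to coinsurance.
Coinsurance: €17,650 × 25% = €4,412.50.
Year-to-date out-of-pocket would reach €2,354 + €4,412.50 = €6,766.50, above the €5,000 maximum, so the patient pays only €5,000 − €2,354 = €2,646.

€2,646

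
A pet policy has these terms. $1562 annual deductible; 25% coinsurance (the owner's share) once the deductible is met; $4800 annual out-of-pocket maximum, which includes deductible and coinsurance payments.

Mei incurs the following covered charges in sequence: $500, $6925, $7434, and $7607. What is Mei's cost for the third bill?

$1772.25

Claim 1 ($500): entire amount goes to the deductible. Owner pays $500; OOP now $500.
Claim 2 ($6925): $1062 to deductible, leaving $5863; coinsurance $5863 × 25% = $1465.75. Owner pays $2527.75; OOP now $3027.75.
Claim 3 ($7434): deductible already satisfied, so owner's share is 25% × $7434 = $1858.50. OOP would hit $4886.25 > $4800, so the cap limits the owner to $4800 − $3027.75 = $1772.25.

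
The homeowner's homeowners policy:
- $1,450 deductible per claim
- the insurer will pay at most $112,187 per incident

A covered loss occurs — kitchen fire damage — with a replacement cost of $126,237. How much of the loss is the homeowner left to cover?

$14,050

Subtract the deductible: $126,237 − $1,450 = $124,787.
Since $124,787 > $112,187, the payout is capped at $112,187.
Homeowner's share is the uncovered remainder: $126,237 − $112,187 = $14,050.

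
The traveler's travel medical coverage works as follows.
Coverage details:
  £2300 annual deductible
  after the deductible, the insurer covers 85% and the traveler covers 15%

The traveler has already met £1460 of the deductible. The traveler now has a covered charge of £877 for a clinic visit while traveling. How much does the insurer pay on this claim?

Remaining deductible: £2300 − £1460 = £840.
The remaining £37 (= £877 − £840) moves to coinsurance.
Traveler's 15% share of £37 is £5.55.
Traveler responsibility: £840 + £5.55 = £845.55.
Insurer pays the balance: £877 − £845.55 = £31.45.

£31.45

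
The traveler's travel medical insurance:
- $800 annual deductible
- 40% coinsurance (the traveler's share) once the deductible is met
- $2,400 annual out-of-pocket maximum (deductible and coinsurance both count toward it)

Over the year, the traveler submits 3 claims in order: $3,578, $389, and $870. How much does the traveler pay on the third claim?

$333.20

Bill 1, $3,578: $800 to deductible, leaving $2,778; 40% of $2,778 = $1,111.20. Traveler pays $1,911.20; OOP now $1,911.20.
Bill 2, $389: deductible already satisfied, so traveler's share is 40% × $389 = $155.60. Traveler owes $155.60 (running OOP $2,066.80).
Bill 3, $870: deductible already satisfied, so traveler's share is 40% × $870 = $348. OOP would hit $2,414.80 > $2,400, so the cap limits the traveler to $2,400 − $2,066.80 = $333.20.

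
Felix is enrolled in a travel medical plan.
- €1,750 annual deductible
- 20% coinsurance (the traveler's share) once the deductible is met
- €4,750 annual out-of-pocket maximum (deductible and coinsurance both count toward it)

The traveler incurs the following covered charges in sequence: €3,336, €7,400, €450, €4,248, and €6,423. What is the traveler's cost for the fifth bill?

Claim 1 — €3,336: deductible takes €1,750, €1,586 remains; coinsurance €1,586 × 20% = €317.20. Cost to traveler: €2,067.20. OOP to date €2,067.20.
Claim 2 — €7,400: 20% coinsurance on €7,400 = €1,480. Cost to traveler: €1,480. OOP to date €3,547.20.
Claim 3 — €450: deductible met; 20% of €450 = €90. Cost to traveler: €90. OOP to date €3,637.20.
Claim 4 — €4,248: deductible already satisfied, so traveler's share is 20% × €4,248 = €849.60. Cost to traveler: €849.60. OOP to date €4,486.80.
Claim 5 — €6,423: deductible met; 20% of €6,423 = €1,284.60. That would push OOP to €5,771.40, over the €4,750 cap, so traveler pays €4,750 − €4,486.80 = €263.20.

€263.20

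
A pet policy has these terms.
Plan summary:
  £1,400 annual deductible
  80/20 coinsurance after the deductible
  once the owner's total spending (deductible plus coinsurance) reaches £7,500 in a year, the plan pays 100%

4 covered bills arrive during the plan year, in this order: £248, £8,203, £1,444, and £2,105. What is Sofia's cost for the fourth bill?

#1 (£248): entire amount goes to the deductible. Cost to owner: £248. OOP to date £248.
#2 (£8,203): deductible takes £1,152, £7,051 remains; owner's 20% is £1,410.20. Owner pays £2,562.20; OOP now £2,810.20.
#3 (£1,444): 20% coinsurance on £1,444 = £288.80. Cost to owner: £288.80. OOP to date £3,099.
#4 (£2,105): deductible met; 20% of £2,105 = £421. Owner owes £421 (running OOP £3,520).

£421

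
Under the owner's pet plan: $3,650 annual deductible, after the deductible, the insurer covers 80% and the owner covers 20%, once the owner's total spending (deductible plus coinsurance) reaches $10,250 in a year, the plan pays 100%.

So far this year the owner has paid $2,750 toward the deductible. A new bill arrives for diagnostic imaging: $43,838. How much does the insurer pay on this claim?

$36,338

Remaining deductible: $3,650 − $2,750 = $900.
That leaves $43,838 − $900 = $42,938 for coinsurance.
Owner's 20% share of $42,938 is $8,587.60.
So the owner owes $900 + $8,587.60 = $9,487.60 before any cap.
Adding $9,487.60 to the $2,750 already spent would give $12,237.60, which exceeds the $10,250 cap; the owner pays just $10,250 − $2,750 = $7,500.
Insurer pays the balance: $43,838 − $7,500 = $36,338.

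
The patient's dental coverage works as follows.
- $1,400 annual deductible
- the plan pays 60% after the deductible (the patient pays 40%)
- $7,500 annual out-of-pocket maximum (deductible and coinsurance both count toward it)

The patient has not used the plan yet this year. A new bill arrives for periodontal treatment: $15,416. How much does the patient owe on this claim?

Deductible not yet touched, so the first $1,400 of the bill goes to the deductible.
That leaves $15,416 − $1,400 = $14,016 for coinsurance.
Patient's 40% share of $14,016 is $5,606.40.
So the patient owes $1,400 + $5,606.40 = $7,006.40 before any cap.
Total out-of-pocket so far would be $0 + $7,006.40 = $7,006.40, below the $7,500 cap — no reduction.

$7,006.40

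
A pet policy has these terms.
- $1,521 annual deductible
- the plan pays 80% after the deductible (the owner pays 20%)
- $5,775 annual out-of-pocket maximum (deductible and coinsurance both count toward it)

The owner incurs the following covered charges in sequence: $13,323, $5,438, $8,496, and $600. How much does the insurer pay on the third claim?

Claim 1 ($13,323): $1,521 finishes the deductible; $11,802 goes to coinsurance; coinsurance $11,802 × 20% = $2,360.40. Owner owes $3,881.40 (running OOP $3,881.40). Plan pays $13,323 − $3,881.40 = $9,441.60.
Claim 2 ($5,438): deductible already satisfied, so owner's share is 20% × $5,438 = $1,087.60. Owner pays $1,087.60; OOP now $4,969. Insurer: $5,438 − $1,087.60 = $4,350.40.
Claim 3 ($8,496): deductible met; 20% of $8,496 = $1,699.20. Adding that to $4,969 gives $6,668.20, past the $5,775 cap; owner pays only $5,775 − $4,969 = $806. Plan pays $8,496 − $806 = $7,690.

$7,690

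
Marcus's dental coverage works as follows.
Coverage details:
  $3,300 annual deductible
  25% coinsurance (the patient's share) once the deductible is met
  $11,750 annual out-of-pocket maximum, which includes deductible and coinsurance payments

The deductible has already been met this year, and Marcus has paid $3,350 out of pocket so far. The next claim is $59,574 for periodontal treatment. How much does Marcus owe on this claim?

The deductible is already satisfied, so the full bill goes to coinsurance.
25% of $59,574 = $14,893.50 falls to the patient.
That would bring total out-of-pocket to $18,243.50, past the $11,750 cap. The patient is capped at $11,750 − $3,350 = $8,400 on this claim.

$8,400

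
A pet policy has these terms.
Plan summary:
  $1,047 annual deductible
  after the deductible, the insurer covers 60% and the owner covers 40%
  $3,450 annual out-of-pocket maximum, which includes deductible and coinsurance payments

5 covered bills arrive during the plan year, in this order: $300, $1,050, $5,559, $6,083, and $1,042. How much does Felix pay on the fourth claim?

Claim 1 — $300: entire amount goes to the deductible. Owner owes $300 (running OOP $300).
Claim 2 — $1,050: deductible takes $747, $303 remains; coinsurance $303 × 40% = $121.20. Owner pays $868.20; OOP now $1,168.20.
Claim 3 — $5,559: 40% coinsurance on $5,559 = $2,223.60. Owner owes $2,223.60 (running OOP $3,391.80).
Claim 4 — $6,083: deductible met; 40% of $6,083 = $2,433.20. Adding that to $3,391.80 gives $5,825, past the $3,450 cap; owner pays only $3,450 − $3,391.80 = $58.20.

$58.20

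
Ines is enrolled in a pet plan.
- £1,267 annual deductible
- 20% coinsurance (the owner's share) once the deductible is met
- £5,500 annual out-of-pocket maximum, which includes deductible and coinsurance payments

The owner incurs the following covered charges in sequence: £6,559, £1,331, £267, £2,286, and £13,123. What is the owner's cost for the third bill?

£53.40

#1 (£6,559): deductible takes £1,267, £5,292 remains; owner's 20% is £1,058.40. Owner pays £2,325.40; OOP now £2,325.40.
#2 (£1,331): deductible already satisfied, so owner's share is 20% × £1,331 = £266.20. Owner pays £266.20; OOP now £2,591.60.
#3 (£267): deductible met; 20% of £267 = £53.40. Owner pays £53.40; OOP now £2,645.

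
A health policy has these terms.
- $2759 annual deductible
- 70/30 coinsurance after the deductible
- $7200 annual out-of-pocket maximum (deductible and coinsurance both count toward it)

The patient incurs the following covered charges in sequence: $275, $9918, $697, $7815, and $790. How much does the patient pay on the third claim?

$209.10

Bill 1, $275: fully absorbed by the deductible. Cost to patient: $275. OOP to date $275.
Bill 2, $9918: $2484 finishes the deductible; $7434 goes to coinsurance; patient's 30% is $2230.20. Patient owes $4714.20 (running OOP $4989.20).
Bill 3, $697: deductible already satisfied, so patient's share is 30% × $697 = $209.10. Patient pays $209.10; OOP now $5198.30.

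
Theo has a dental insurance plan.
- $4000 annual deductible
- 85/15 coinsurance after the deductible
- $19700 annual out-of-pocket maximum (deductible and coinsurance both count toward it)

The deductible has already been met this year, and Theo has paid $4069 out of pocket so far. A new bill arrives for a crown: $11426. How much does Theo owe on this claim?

$1713.90

The deductible is already satisfied, so the full bill goes to coinsurance.
Patient's 15% share of $11426 is $1713.90.
Cumulative spending $4069 + $1713.90 = $5782.90 stays under the $19700 maximum.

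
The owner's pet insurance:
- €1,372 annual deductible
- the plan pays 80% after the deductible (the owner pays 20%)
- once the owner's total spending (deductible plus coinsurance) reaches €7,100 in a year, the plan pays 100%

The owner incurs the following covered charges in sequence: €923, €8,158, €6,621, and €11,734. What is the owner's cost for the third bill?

€1,324.20

Claim 1 — €923: all of it applies to the deductible. Owner owes €923 (running OOP €923).
Claim 2 — €8,158: €449 to deductible, leaving €7,709; owner's 20% is €1,541.80. Owner pays €1,990.80; OOP now €2,913.80.
Claim 3 — €6,621: 20% coinsurance on €6,621 = €1,324.20. Owner owes €1,324.20 (running OOP €4,238).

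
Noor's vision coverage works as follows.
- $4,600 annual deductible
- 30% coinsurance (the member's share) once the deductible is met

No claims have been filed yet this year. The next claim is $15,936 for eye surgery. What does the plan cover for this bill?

$7,935.20

Nothing has been paid toward the $4,600 deductible, so the first $4,600 of this charge is applied there.
After the $4,600 deductible portion, $15,936 − $4,600 = $11,336 is subject to coinsurance.
Member's 30% share of $11,336 is $3,400.80.
So the member owes $4,600 + $3,400.80 = $8,000.80.
The plan picks up $15,936 − $8,000.80 = $7,935.20.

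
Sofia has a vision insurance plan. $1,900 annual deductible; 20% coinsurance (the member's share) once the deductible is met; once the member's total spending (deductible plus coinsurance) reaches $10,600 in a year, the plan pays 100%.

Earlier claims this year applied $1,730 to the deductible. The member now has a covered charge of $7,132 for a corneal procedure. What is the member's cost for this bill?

Deductible still to meet: $1,900 − $1,730 = $170.
After the $170 deductible portion, $7,132 − $170 = $6,962 is subject to coinsurance.
Coinsurance: $6,962 × 20% = $1,392.40.
That puts the member's cost at $170 + $1,392.40 = $1,562.40 before any cap.
Cumulative spending $1,730 + $1,562.40 = $3,292.40 stays under the $10,600 maximum.

$1,562.40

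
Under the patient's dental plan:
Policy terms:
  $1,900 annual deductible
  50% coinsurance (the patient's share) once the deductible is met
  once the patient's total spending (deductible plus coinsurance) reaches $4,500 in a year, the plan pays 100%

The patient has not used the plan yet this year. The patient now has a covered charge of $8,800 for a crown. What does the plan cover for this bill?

Nothing has been paid toward the $1,900 deductible, so the first $1,900 of this charge is applied there.
That leaves $8,800 − $1,900 = $6,900 for coinsurance.
Coinsurance: $6,900 × 50% = $3,450.
So the patient owes $1,900 + $3,450 = $5,350 before any cap.
That would bring total out-of-pocket to $5,350, past the $4,500 cap. The patient is capped at $4,500 − $0 = $4,500 on this claim.
Insurer pays the balance: $8,800 − $4,500 = $4,300.

$4,300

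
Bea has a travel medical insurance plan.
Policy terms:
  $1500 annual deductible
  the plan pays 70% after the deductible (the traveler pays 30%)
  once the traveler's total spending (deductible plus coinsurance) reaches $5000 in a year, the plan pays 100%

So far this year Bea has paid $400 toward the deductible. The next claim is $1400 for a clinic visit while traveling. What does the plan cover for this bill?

$210

Deductible still to meet: $1500 − $400 = $1100.
After the $1100 deductible portion, $1400 − $1100 = $300 is subject to coinsurance.
30% of $300 = $90 falls to the traveler.
That puts the traveler's cost at $1100 + $90 = $1190 before any cap.
Cumulative spending $400 + $1190 = $1590 stays under the $5000 maximum.
The plan picks up $1400 − $1190 = $210.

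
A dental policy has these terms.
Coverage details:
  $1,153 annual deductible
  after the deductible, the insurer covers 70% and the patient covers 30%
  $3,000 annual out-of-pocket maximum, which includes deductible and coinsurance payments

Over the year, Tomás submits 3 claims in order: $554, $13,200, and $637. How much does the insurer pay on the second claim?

$10,754

Bill 1, $554: entire amount goes to the deductible. Cost to patient: $554. OOP to date $554. Plan pays $554 − $554 = $0.
Bill 2, $13,200: deductible takes $599, $12,601 remains; 30% of $12,601 = $3,780.30. Claim cost before the cap: $599 + $3,780.30 = $4,379.30. Adding that to $554 gives $4,933.30, past the $3,000 cap; patient pays only $3,000 − $554 = $2,446. Plan pays $13,200 − $2,446 = $10,754.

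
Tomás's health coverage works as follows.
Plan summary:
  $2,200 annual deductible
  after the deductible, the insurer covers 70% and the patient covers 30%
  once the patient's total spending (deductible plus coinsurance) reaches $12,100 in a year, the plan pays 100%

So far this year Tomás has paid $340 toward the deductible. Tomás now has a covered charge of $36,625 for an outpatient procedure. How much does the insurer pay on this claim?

Deductible still to meet: $2,200 − $340 = $1,860.
After the $1,860 deductible portion, $36,625 − $1,860 = $34,765 is subject to coinsurance.
30% of $34,765 = $10,429.50 falls to the patient.
Patient responsibility before any cap: $1,860 + $10,429.50 = $12,289.50.
That would bring total out-of-pocket to $12,629.50, past the $12,100 cap. The patient is capped at $12,100 − $340 = $11,760 on this claim.
The plan picks up $36,625 − $11,760 = $24,865.

$24,865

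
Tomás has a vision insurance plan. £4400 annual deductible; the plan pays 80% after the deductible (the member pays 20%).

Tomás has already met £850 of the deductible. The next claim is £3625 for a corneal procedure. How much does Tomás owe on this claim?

£3565

£850 of the £4400 deductible is already met, leaving £3550.
After the £3550 deductible portion, £3625 − £3550 = £75 is subject to coinsurance.
Coinsurance: £75 × 20% = £15.
That puts the member's cost at £3550 + £15 = £3565.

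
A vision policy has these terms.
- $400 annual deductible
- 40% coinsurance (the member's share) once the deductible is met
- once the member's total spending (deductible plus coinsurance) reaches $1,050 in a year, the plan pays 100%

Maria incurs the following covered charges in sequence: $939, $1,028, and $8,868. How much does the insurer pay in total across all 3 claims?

Claim 1 ($939): $400 finishes the deductible; $539 goes to coinsurance; coinsurance $539 × 40% = $215.60. Member owes $615.60 (running OOP $615.60). Insurer: $939 − $615.60 = $323.40.
Claim 2 ($1,028): deductible met; 40% of $1,028 = $411.20. Member pays $411.20; OOP now $1,026.80. Insurer: $1,028 − $411.20 = $616.80.
Claim 3 ($8,868): deductible already satisfied, so member's share is 40% × $8,868 = $3,547.20. OOP would hit $4,574 > $1,050, so the cap limits the member to $1,050 − $1,026.80 = $23.20. Plan pays $8,868 − $23.20 = $8,844.80.
Insurer total = bills − member's total = $10,835 − $1,050 = $9,785.

$9,785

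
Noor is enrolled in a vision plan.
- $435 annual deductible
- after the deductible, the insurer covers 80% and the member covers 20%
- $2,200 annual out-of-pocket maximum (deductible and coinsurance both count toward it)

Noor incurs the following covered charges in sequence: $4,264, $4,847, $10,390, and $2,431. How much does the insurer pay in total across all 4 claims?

#1 ($4,264): $435 to deductible, leaving $3,829; 20% of $3,829 = $765.80. Member pays $1,200.80; OOP now $1,200.80. Insurer: $4,264 − $1,200.80 = $3,063.20.
#2 ($4,847): 20% coinsurance on $4,847 = $969.40. Cost to member: $969.40. OOP to date $2,170.20. Insurer: $4,847 − $969.40 = $3,877.60.
#3 ($10,390): deductible met; 20% of $10,390 = $2,078. OOP would hit $4,248.20 > $2,200, so the cap limits the member to $2,200 − $2,170.20 = $29.80. Insurer: $10,390 − $29.80 = $10,360.20.
#4 ($2,431): deductible met; 20% of $2,431 = $486.20. That would push OOP to $2,686.20, over the $2,200 cap, so member pays $2,200 − $2,200 = $0. Insurer: $2,431 − $0 = $2,431.
Insurer total = bills − member's total = $21,932 − $2,200 = $19,732.

$19,732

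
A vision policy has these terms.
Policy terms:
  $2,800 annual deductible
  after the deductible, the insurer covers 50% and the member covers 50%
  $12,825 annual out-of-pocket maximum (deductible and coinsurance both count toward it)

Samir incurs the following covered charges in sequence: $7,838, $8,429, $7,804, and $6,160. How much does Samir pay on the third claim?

Bill 1, $7,838: deductible takes $2,800, $5,038 remains; coinsurance $5,038 × 50% = $2,519. Member pays $5,319; OOP now $5,319.
Bill 2, $8,429: deductible met; 50% of $8,429 = $4,214.50. Member owes $4,214.50 (running OOP $9,533.50).
Bill 3, $7,804: deductible already satisfied, so member's share is 50% × $7,804 = $3,902. That would push OOP to $13,435.50, over the $12,825 cap, so member pays $12,825 − $9,533.50 = $3,291.50.

$3,291.50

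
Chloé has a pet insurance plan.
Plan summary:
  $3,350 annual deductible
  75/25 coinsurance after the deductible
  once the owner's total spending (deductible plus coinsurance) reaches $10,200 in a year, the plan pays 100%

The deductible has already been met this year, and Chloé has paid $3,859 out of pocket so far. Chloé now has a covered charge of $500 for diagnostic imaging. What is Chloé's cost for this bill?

The deductible is already satisfied, so the full bill goes to coinsurance.
Coinsurance: $500 × 25% = $125.
Cumulative spending $3,859 + $125 = $3,984 stays under the $10,200 maximum.

$125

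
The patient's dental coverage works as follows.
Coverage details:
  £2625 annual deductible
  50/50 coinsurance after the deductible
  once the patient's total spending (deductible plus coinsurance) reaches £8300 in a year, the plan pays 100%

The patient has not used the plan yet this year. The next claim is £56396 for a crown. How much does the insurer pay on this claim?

£48096

Nothing has been paid toward the £2625 deductible, so the first £2625 of this charge is applied there.
That leaves £56396 − £2625 = £53771 for coinsurance.
Patient's 50% share of £53771 is £26885.50.
Patient responsibility before any cap: £2625 + £26885.50 = £29510.50.
Year-to-date out-of-pocket would reach £0 + £29510.50 = £29510.50, above the £8300 maximum, so the patient pays only £8300 − £0 = £8300.
The insurer covers the remainder: £56396 − £8300 = £48096.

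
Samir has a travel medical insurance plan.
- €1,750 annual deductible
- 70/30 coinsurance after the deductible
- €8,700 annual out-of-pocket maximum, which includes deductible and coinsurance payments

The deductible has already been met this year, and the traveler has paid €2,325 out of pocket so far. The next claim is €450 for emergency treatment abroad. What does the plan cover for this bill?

With the deductible met, the entire €450 is subject to coinsurance.
30% of €450 = €135 falls to the traveler.
Cumulative spending €2,325 + €135 = €2,460 stays under the €8,700 maximum.
The insurer covers the remainder: €450 − €135 = €315.

€315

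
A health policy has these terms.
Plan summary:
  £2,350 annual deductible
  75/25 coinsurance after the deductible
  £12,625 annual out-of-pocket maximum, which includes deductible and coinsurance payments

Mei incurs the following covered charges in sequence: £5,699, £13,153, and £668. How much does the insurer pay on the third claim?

Bill 1, £5,699: £2,350 to deductible, leaving £3,349; patient's 25% is £837.25. Cost to patient: £3,187.25. OOP to date £3,187.25. Plan pays £5,699 − £3,187.25 = £2,511.75.
Bill 2, £13,153: deductible already satisfied, so patient's share is 25% × £13,153 = £3,288.25. Patient owes £3,288.25 (running OOP £6,475.50). Plan pays £13,153 − £3,288.25 = £9,864.75.
Bill 3, £668: 25% coinsurance on £668 = £167. Patient owes £167 (running OOP £6,642.50). Plan pays £668 − £167 = £501.

£501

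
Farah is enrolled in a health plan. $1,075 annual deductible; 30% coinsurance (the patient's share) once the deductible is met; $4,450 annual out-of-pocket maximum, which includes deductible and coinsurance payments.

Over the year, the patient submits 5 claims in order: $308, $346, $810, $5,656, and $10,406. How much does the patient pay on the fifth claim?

Claim 1 — $308: entire amount goes to the deductible. Patient pays $308; OOP now $308.
Claim 2 — $346: fully absorbed by the deductible. Cost to patient: $346. OOP to date $654.
Claim 3 — $810: $421 finishes the deductible; $389 goes to coinsurance; 30% of $389 = $116.70. Patient pays $537.70; OOP now $1,191.70.
Claim 4 — $5,656: deductible met; 30% of $5,656 = $1,696.80. Patient pays $1,696.80; OOP now $2,888.50.
Claim 5 — $10,406: deductible already satisfied, so patient's share is 30% × $10,406 = $3,121.80. That would push OOP to $6,010.30, over the $4,450 cap, so patient pays $4,450 − $2,888.50 = $1,561.50.

$1,561.50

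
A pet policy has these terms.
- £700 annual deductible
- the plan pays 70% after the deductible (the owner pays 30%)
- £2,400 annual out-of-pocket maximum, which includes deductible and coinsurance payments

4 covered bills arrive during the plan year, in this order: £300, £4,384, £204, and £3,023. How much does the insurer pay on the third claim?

Claim 1 (£300): all of it applies to the deductible. Cost to owner: £300. OOP to date £300. Insurer: £300 − £300 = £0.
Claim 2 (£4,384): £400 finishes the deductible; £3,984 goes to coinsurance; owner's 30% is £1,195.20. Owner pays £1,595.20; OOP now £1,895.20. Plan pays £4,384 − £1,595.20 = £2,788.80.
Claim 3 (£204): deductible met; 30% of £204 = £61.20. Owner pays £61.20; OOP now £1,956.40. Plan pays £204 − £61.20 = £142.80.

£142.80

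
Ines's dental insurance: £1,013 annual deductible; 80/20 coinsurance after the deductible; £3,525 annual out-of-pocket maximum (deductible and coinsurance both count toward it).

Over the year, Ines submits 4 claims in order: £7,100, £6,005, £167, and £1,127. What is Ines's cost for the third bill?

£33.40

Claim 1 — £7,100: deductible takes £1,013, £6,087 remains; coinsurance £6,087 × 20% = £1,217.40. Patient owes £2,230.40 (running OOP £2,230.40).
Claim 2 — £6,005: deductible met; 20% of £6,005 = £1,201. Patient pays £1,201; OOP now £3,431.40.
Claim 3 — £167: deductible met; 20% of £167 = £33.40. Patient pays £33.40; OOP now £3,464.80.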